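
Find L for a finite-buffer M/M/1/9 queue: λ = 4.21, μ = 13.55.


ρ = 4.21/13.55 = 0.3107
L = ρ[1 − (K+1)ρ^K + Kρ^(K+1)] / [(1−ρ)(1−ρ^(K+1))]
Numerator: 0.3107·(1 − 10·0.00002698 + 9·0.000008384) = 0.310641
Denominator: (0.6893)·(0.999992) = 0.689293
L = 0.310641/0.689293 = 0.4507

Final: 0.4507


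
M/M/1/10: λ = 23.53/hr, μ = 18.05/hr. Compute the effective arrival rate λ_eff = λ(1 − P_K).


ρ = 1.3036; P_K = (1−ρ)ρ^10/(1−ρ^11) = 0.246221
λ_eff = λ(1 − P_K) = 23.53·(1 − 0.246221) = 23.53·0.753779 = 17.7364 /hr

Final: 17.7364 /hr


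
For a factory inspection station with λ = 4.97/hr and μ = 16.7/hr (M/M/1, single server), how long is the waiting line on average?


ρ = 4.97/16.7 = 0.2976
Lq = ρ²/(1−ρ) = 0.08857/0.7024 = 0.1261

Final: 0.1261


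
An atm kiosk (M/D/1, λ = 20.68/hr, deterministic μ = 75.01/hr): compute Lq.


ρ = 20.68/75.01 = 0.2757
M/D/1: Lq = ρ²/(2(1−ρ)) = 0.07601/(2·0.7243) = 0.05247

Final: 0.05247


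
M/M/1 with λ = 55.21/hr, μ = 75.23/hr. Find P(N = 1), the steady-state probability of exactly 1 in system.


ρ = 55.21/75.23 = 0.7339
P_n = (1−ρ)·ρ^n = (1 − 0.7339)·0.7339^1 = 0.2661·0.733883 = 0.195299

Final: 0.195299


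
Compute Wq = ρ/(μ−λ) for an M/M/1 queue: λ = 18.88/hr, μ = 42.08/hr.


ρ = 18.88/42.08 = 0.4487
Wq = ρ/(μ−λ) = 0.4487/(42.08 − 18.88) = 0.4487/23.20 = 0.01934 hr

Final: 0.01934 hr


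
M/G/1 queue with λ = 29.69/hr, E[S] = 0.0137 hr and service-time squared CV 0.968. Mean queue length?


ρ = λ·E[S] = 29.69·0.0137 = 0.4068
Lq = ρ²(1+C_s²)/(2(1−ρ)) = 0.1654·(1+0.968)/(2·0.5932)
= 0.1654·1.9680/1.1865 = 0.27442

Final: 0.27442


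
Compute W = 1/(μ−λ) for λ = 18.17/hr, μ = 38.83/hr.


W = 1/(μ−λ) = 1/(38.83 − 18.17) = 1/20.66 = 0.04840 hr

Final: 0.04840 hr


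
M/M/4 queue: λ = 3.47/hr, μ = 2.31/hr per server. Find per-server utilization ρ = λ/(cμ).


ρ = λ/(cμ) = 3.47/(4·2.31) = 3.47/9.24 = 0.3755

Final: 0.3755


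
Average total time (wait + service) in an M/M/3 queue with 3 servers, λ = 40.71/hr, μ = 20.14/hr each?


a = 2.0214; ρ = 0.6738; P₀ = 0.107714
Lq = P₀·a^c·ρ/(c!(1−ρ)²) = 0.93876
Wq = Lq/λ = 0.93876/40.71 = 0.02306 hr
W = Wq + 1/μ = 0.02306 + 0.04965 = 0.07271 hr

Final: 0.07271 hr


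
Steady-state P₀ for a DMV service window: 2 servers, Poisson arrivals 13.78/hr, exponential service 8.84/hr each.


a = λ/μ = 13.78/8.84 = 1.5588; ρ = a/c = 0.7794
Σ_{k=0}^{1} a^k/k! (terms k=0..1) = 1.00000 + 1.55882 = 2.55882
Tail: a^2/(2!(1−ρ)) = 2.42993/(2·0.2206) = 5.50784
P₀ = 1/(2.55882 + 5.50784) = 1/8.06667 = 0.123967

Final: 0.123967


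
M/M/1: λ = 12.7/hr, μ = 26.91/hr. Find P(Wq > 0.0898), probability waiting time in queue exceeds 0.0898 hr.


ρ = 12.7/26.91 = 0.4719
P(Wq > t) = ρ·e^{−(μ−λ)t} = 0.4719·e^{−1.2761}
= 0.4719·0.279135 = 0.131736

Final: 0.131736


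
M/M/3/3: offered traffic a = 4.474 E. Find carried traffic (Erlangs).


B(3,4.474) = 0.490848 (Erlang-B)
Carried load = a(1 − B) = 4.474·(1 − 0.490848) = 4.474·0.509152 = 2.2779 E

Final: 2.2779 Erlangs


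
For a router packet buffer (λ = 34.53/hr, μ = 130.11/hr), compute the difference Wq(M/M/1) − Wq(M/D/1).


ρ = 34.53/130.11 = 0.2654
Wq(M/M/1) = ρ/(μ−λ) = 0.2654/95.58 = 0.002777 hr
Wq(M/D/1) = ρ/(2(μ−λ)) = 0.001388 hr
Savings = 0.002777 − 0.001388 = 0.001388 hr

Final: 0.001388 hr


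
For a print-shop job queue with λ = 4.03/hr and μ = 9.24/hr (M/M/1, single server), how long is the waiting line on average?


ρ = 4.03/9.24 = 0.4361
Lq = ρ²/(1−ρ) = 0.1902/0.5639 = 0.3374

Final: 0.3374


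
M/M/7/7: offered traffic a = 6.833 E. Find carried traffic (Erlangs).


B(7,6.833) = 0.238464 (Erlang-B)
Carried load = a(1 − B) = 6.833·(1 − 0.238464) = 6.833·0.761536 = 5.2036 E

Final: 5.2036 Erlangs


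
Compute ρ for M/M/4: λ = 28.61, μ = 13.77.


ρ = λ/(cμ) = 28.61/(4·13.77) = 28.61/55.08 = 0.5194

Final: 0.5194


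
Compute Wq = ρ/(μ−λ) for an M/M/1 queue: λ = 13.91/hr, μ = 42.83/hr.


ρ = 13.91/42.83 = 0.3248
Wq = ρ/(μ−λ) = 0.3248/(42.83 − 13.91) = 0.3248/28.92 = 0.01123 hr

Final: 0.01123 hr


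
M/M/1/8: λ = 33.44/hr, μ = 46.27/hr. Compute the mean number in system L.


ρ = 33.44/46.27 = 0.7227
L = ρ[1 − (K+1)ρ^K + Kρ^(K+1)] / [(1−ρ)(1−ρ^(K+1))]
Numerator: 0.7227·(1 − 9·0.074428 + 8·0.053790) = 0.549603
Denominator: (0.2773)·(0.946210) = 0.262370
L = 0.549603/0.262370 = 2.0948

Final: 2.0948


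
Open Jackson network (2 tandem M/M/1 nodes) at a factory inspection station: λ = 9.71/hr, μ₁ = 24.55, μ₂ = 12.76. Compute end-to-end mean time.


Each node sees arrival rate λ = 9.71/hr (tandem ⇒ throughput preserved).
W₁ = 1/(μ₁−λ) = 1/(24.55−9.71) = 0.06739 hr
W₂ = 1/(μ₂−λ) = 1/(12.76−9.71) = 0.32787 hr
W_total = W₁ + W₂ = 0.06739 + 0.32787 = 0.39525 hr

Final: 0.39525 hr


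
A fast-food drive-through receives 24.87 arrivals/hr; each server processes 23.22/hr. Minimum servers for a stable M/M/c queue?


Stability requires cμ > λ ⇔ c > λ/μ.
λ/μ = 24.87/23.22 = 1.0711
Minimum integer c = ⌊1.0711⌋ + 1 = 2
Check: 2·23.22 = 46.44 > 24.87, while 1·23.22 = 23.22 ≤ 24.87

Final: 2 servers


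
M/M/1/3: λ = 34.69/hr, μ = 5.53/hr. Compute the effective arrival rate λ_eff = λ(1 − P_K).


ρ = 6.2731; P_K = (1−ρ)ρ^3/(1−ρ^4) = 0.841131
λ_eff = λ(1 − P_K) = 34.69·(1 − 0.841131) = 34.69·0.158869 = 5.5112 /hr

Final: 5.5112 /hr


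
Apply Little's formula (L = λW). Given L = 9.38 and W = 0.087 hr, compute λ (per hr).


λ = L/W = 9.38/0.087 = 107.8161 /hr

Final: 107.8161 /hr


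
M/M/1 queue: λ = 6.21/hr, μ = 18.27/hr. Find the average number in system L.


ρ = λ/μ = 6.21/18.27 = 0.3399
L = ρ/(1−ρ) = 0.3399/(1 − 0.3399) = 0.3399/0.6601 = 0.5149

Final: 0.5149


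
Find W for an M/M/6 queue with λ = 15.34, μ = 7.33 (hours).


a = 2.0928; ρ = 0.3488; P₀ = 0.123105
Lq = P₀·a^c·ρ/(c!(1−ρ)²) = 0.01181
Wq = Lq/λ = 0.01181/15.34 = 0.0007702 hr
W = Wq + 1/μ = 0.0007702 + 0.13643 = 0.13720 hr

Final: 0.13720 hr


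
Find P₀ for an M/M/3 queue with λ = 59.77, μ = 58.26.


a = λ/μ = 59.77/58.26 = 1.0259; ρ = a/c = 0.3420
Σ_{k=0}^{2} a^k/k! (terms k=0..2) = 1.00000 + 1.02592 + 0.52625 = 2.55217
Tail: a^3/(3!(1−ρ)) = 1.07979/(6·0.6580) = 0.27349
P₀ = 1/(2.55217 + 0.27349) = 1/2.82566 = 0.353899

Final: 0.353899


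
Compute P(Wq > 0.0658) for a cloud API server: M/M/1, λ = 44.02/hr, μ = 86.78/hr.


ρ = 44.02/86.78 = 0.5073
P(Wq > t) = ρ·e^{−(μ−λ)t} = 0.5073·e^{−2.8136}
= 0.5073·0.059988 = 0.030430

Final: 0.030430


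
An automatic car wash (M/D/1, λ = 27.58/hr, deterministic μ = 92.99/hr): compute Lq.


ρ = 27.58/92.99 = 0.2966
M/D/1: Lq = ρ²/(2(1−ρ)) = 0.08797/(2·0.7034) = 0.06253

Final: 0.06253


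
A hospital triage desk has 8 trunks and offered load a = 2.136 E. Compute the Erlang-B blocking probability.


B(c,a) = (a^c/c!) / Σ_{k=0}^{c} a^k/k!
a^8/8! = 0.010747
Σ terms (k=0..8): 1.00000 + 2.13600 + 2.28125 + 1.62425 + 0.86735 + 0.37053 + 0.13191 + 0.04025 + 0.01075 = 8.462284
B = 0.010747/8.462284 = 0.001270

Final: 0.001270


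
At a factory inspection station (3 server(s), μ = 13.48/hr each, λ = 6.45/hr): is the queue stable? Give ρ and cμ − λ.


Total capacity cμ = 3·13.48 = 40.44/hr
ρ = λ/(cμ) = 6.45/40.44 = 0.1595
Stable ⇔ ρ < 1: YES
Spare capacity = cμ − λ = 40.44 − 6.45 = 33.99/hr

Final: ρ = 0.1595; stable; margin = 33.99/hr


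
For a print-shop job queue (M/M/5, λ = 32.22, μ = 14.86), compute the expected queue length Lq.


a = λ/μ = 2.1682; ρ = a/5 = 0.4336
P₀ = 0.113074
Lq = P₀·a^c·ρ / (c!·(1−ρ)²) = 0.113074·47.92186·0.4336/(120·0.32076)
= 0.06105

Final: 0.06105


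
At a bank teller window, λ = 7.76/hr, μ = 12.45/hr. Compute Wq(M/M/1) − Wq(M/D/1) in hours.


ρ = 7.76/12.45 = 0.6233
Wq(M/M/1) = ρ/(μ−λ) = 0.6233/4.69 = 0.13290 hr
Wq(M/D/1) = ρ/(2(μ−λ)) = 0.06645 hr
Savings = 0.13290 − 0.06645 = 0.06645 hr

Final: 0.06645 hr


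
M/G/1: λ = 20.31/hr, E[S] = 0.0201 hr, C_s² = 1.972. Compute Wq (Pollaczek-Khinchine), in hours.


ρ = λ·E[S] = 20.31·0.0201 = 0.4082
E[S²] = E[S]²(1+C_s²) = 0.0201²·(1+1.972) = 0.001201
Wq = λ·E[S²]/(2(1−ρ)) = 20.31·0.001201/(2·0.5918) = 0.02060 hr

Final: 0.02060 hr


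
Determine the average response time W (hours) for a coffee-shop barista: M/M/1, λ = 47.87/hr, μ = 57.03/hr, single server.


W = 1/(μ−λ) = 1/(57.03 − 47.87) = 1/9.16 = 0.1092 hr

Final: 0.1092 hr


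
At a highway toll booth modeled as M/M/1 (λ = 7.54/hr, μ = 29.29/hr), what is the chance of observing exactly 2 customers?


ρ = 7.54/29.29 = 0.2574
P_n = (1−ρ)·ρ^n = (1 − 0.2574)·0.2574^2 = 0.7426·0.066268 = 0.049209

Final: 0.049209


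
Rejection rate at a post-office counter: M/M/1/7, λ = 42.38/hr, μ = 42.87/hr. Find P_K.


ρ = λ/μ = 42.38/42.87 = 0.9886
P_K = (1−ρ)ρ^K/(1−ρ^(K+1)) = (0.01143·0.922682)/(1 − 0.912136)
= 0.010546/0.087864 = 0.120029

Final: 0.120029


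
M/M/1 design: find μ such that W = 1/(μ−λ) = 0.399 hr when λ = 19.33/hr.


W = 1/(μ−λ) ⇒ μ − λ = 1/W = 1/0.399 = 2.5063
μ = λ + 1/W = 19.33 + 2.5063 = 21.8363 per hr

Final: 21.8363 /hr


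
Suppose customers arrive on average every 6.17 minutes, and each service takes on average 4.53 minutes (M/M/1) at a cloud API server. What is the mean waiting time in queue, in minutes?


λ = 60/6.17 = 9.7245 /hr
μ = 60/4.53 = 13.2450 /hr
ρ = λ/μ = 9.7245/13.2450 = 0.7342
Wq = ρ/(μ−λ) = 0.7342/(13.2450−9.7245) = 0.20855 hr
In minutes: 0.20855·60 = 12.513 min

Final: 12.513 min


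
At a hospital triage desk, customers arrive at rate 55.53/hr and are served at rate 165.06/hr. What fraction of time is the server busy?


ρ = λ/μ = 55.53/165.06 = 0.3364

Final: 0.3364


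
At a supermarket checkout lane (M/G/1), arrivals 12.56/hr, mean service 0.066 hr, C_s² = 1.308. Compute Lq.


ρ = λ·E[S] = 12.56·0.066 = 0.8290
Lq = ρ²(1+C_s²)/(2(1−ρ)) = 0.6872·(1+1.308)/(2·0.1710)
= 0.6872·2.3080/0.3421 = 4.63634

Final: 4.63634


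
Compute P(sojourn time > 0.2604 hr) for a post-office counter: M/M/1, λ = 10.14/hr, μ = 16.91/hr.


W ~ Exponential(μ−λ) for M/M/1.
μ − λ = 16.91 − 10.14 = 6.7700
P(W > t) = e^{−(μ−λ)t} = e^{−1.7629} = 0.171545

Final: 0.171545


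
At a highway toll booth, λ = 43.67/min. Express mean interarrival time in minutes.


Mean interarrival time = 1/λ = 1/43.67 minute = 0.02290 minute
In minutes: 0.02290 × 1 = 0.02290 min

Final: 0.02290 min


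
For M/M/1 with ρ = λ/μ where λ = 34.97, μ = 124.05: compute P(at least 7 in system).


ρ = 34.97/124.05 = 0.2819
P(N ≥ n) = ρ^n = 0.2819^7 = 0.0001415

Final: 0.0001415


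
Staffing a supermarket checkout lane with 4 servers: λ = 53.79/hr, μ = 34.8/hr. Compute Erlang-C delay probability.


a = λ/μ = 1.5457; ρ = a/4 = 0.3864
P₀ = 0.210820 (from M/M/c formula)
C(c,a) = [a^c/(c!(1−ρ))]·P₀ = [5.70807/(24·0.6136)]·0.210820
= 0.38762·0.210820 = 0.081719

Final: 0.081719


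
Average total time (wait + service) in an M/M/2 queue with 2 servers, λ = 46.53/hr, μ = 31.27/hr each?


a = 1.4880; ρ = 0.7440; P₀ = 0.146786
Lq = P₀·a^c·ρ/(c!(1−ρ)²) = 1.84491
Wq = Lq/λ = 1.84491/46.53 = 0.03965 hr
W = Wq + 1/μ = 0.03965 + 0.03198 = 0.07163 hr

Final: 0.07163 hr


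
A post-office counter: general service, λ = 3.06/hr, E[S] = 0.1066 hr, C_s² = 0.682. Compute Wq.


ρ = λ·E[S] = 3.06·0.1066 = 0.3262
E[S²] = E[S]²(1+C_s²) = 0.1066²·(1+0.682) = 0.019114
Wq = λ·E[S²]/(2(1−ρ)) = 3.06·0.019114/(2·0.6738) = 0.04340 hr

Final: 0.04340 hr


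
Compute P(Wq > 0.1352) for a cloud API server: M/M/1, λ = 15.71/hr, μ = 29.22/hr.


ρ = 15.71/29.22 = 0.5376
P(Wq > t) = ρ·e^{−(μ−λ)t} = 0.5376·e^{−1.8266}
= 0.5376·0.160968 = 0.086544

Final: 0.086544


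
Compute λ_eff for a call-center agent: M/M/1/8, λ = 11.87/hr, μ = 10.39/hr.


ρ = 1.1424; P_K = (1−ρ)ρ^8/(1−ρ^9) = 0.178537
λ_eff = λ(1 − P_K) = 11.87·(1 − 0.178537) = 11.87·0.821463 = 9.7508 /hr

Final: 9.7508 /hr


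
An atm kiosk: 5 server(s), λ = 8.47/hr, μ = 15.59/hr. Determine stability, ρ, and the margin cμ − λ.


Total capacity cμ = 5·15.59 = 77.95/hr
ρ = λ/(cμ) = 8.47/77.95 = 0.1087
Stable ⇔ ρ < 1: YES
Spare capacity = cμ − λ = 77.95 − 8.47 = 69.48/hr

Final: ρ = 0.1087; stable; margin = 69.48/hr


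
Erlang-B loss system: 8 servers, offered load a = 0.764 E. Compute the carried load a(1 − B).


B(8,0.764) = 0.000001341 (Erlang-B)
Carried load = a(1 − B) = 0.764·(1 − 0.000001341) = 0.764·0.999999 = 0.7640 E

Final: 0.7640 Erlangs


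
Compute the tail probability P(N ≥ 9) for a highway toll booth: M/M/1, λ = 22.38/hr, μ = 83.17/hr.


ρ = 22.38/83.17 = 0.2691
P(N ≥ n) = ρ^n = 0.2691^9 = 0.000007397

Final: 0.000007397


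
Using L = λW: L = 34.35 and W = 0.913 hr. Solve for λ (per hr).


λ = L/W = 34.35/0.913 = 37.6232 /hr

Final: 37.6232 /hr


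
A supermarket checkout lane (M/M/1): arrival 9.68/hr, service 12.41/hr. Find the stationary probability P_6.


ρ = 9.68/12.41 = 0.7800
P_n = (1−ρ)·ρ^n = (1 − 0.7800)·0.7800^6 = 0.2200·0.225228 = 0.049546

Final: 0.049546


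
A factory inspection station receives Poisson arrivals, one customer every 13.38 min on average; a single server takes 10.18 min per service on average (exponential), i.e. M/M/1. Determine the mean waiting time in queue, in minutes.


λ = 60/13.38 = 4.4843 /hr
μ = 60/10.18 = 5.8939 /hr
ρ = λ/μ = 4.4843/5.8939 = 0.7608
Wq = ρ/(μ−λ) = 0.7608/(5.8939−4.4843) = 0.53975 hr
In minutes: 0.53975·60 = 32.385 min

Final: 32.385 min


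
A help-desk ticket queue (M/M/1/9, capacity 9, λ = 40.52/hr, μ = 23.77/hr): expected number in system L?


ρ = 40.52/23.77 = 1.7047
L = ρ[1 − (K+1)ρ^K + Kρ^(K+1)] / [(1−ρ)(1−ρ^(K+1))]
Numerator: 1.7047·(1 − 10·121.552052 + 9·207.206106) = 1108.605442
Denominator: (-0.7047)·(-206.206106) = 145.307206
L = 1108.605442/145.307206 = 7.6294

Final: 7.6294


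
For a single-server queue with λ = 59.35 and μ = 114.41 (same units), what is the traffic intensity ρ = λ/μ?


ρ = λ/μ = 59.35/114.41 = 0.5187

Final: 0.5187


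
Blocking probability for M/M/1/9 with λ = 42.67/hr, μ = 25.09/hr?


ρ = λ/μ = 42.67/25.09 = 1.7007
P_K = (1−ρ)ρ^K/(1−ρ^(K+1)) = (-0.7007·119.013940)/(1 − 202.404338)
= -83.390397/-201.404338 = 0.414045

Final: 0.414045


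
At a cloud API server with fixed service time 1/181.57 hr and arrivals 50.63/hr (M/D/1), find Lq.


ρ = 50.63/181.57 = 0.2788
M/D/1: Lq = ρ²/(2(1−ρ)) = 0.07775/(2·0.7212) = 0.05391

Final: 0.05391


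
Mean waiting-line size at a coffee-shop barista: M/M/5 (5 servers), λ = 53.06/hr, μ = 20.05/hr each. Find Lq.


a = λ/μ = 2.6464; ρ = a/5 = 0.5293
P₀ = 0.068594
Lq = P₀·a^c·ρ / (c!·(1−ρ)²) = 0.068594·129.79691·0.5293/(120·0.22158)
= 0.17722

Final: 0.17722


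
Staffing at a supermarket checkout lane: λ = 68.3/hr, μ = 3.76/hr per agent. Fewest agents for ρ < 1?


Stability requires cμ > λ ⇔ c > λ/μ.
λ/μ = 68.3/3.76 = 18.1649
Minimum integer c = ⌊18.1649⌋ + 1 = 19
Check: 19·3.76 = 71.44 > 68.3, while 18·3.76 = 67.68 ≤ 68.3

Final: 19 servers


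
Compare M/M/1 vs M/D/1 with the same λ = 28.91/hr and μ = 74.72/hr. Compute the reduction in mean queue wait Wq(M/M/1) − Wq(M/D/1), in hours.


ρ = 28.91/74.72 = 0.3869
Wq(M/M/1) = ρ/(μ−λ) = 0.3869/45.81 = 0.008446 hr
Wq(M/D/1) = ρ/(2(μ−λ)) = 0.004223 hr
Savings = 0.008446 − 0.004223 = 0.004223 hr

Final: 0.004223 hr


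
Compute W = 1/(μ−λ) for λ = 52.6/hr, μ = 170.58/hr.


W = 1/(μ−λ) = 1/(170.58 − 52.6) = 1/117.98 = 0.008476 hr

Final: 0.008476 hr


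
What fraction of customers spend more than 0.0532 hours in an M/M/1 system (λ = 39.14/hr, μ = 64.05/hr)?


W ~ Exponential(μ−λ) for M/M/1.
μ − λ = 64.05 − 39.14 = 24.9100
P(W > t) = e^{−(μ−λ)t} = e^{−1.3252} = 0.265747

Final: 0.265747


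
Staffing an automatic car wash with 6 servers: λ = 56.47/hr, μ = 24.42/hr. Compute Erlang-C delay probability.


a = λ/μ = 2.3124; ρ = a/6 = 0.3854
P₀ = 0.098667 (from M/M/c formula)
C(c,a) = [a^c/(c!(1−ρ))]·P₀ = [152.90890/(720·0.6146)]·0.098667
= 0.34555·0.098667 = 0.034094

Final: 0.034094


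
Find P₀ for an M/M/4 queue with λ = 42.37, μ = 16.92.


a = λ/μ = 42.37/16.92 = 2.5041; ρ = a/c = 0.6260
Σ_{k=0}^{3} a^k/k! (terms k=0..3) = 1.00000 + 2.50414 + 3.13535 + 2.61712 = 9.25661
Tail: a^4/(4!(1−ρ)) = 39.32171/(24·0.3740) = 4.38116
P₀ = 1/(9.25661 + 4.38116) = 1/13.63777 = 0.073326

Final: 0.073326


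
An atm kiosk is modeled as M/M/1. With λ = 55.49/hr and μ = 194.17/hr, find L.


ρ = λ/μ = 55.49/194.17 = 0.2858
L = ρ/(1−ρ) = 0.2858/(1 − 0.2858) = 0.2858/0.7142 = 0.4001

Final: 0.4001


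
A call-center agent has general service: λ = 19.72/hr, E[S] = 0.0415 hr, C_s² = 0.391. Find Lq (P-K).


ρ = λ·E[S] = 19.72·0.0415 = 0.8184
Lq = ρ²(1+C_s²)/(2(1−ρ)) = 0.6697·(1+0.391)/(2·0.1816)
= 0.6697·1.3910/0.3632 = 2.56474

Final: 2.56474


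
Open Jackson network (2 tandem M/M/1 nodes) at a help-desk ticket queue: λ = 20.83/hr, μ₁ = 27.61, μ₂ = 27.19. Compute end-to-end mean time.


Each node sees arrival rate λ = 20.83/hr (tandem ⇒ throughput preserved).
W₁ = 1/(μ₁−λ) = 1/(27.61−20.83) = 0.14749 hr
W₂ = 1/(μ₂−λ) = 1/(27.19−20.83) = 0.15723 hr
W_total = W₁ + W₂ = 0.14749 + 0.15723 = 0.30473 hr

Final: 0.30473 hr


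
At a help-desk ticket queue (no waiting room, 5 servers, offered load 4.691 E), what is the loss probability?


B(c,a) = (a^c/c!) / Σ_{k=0}^{c} a^k/k!
a^5/5! = 18.929795
Σ terms (k=0..5): 1.00000 + 4.69100 + 11.00274 + 17.20462 + 20.17672 + 18.92980 = 73.004871
B = 18.929795/73.004871 = 0.259295

Final: 0.259295


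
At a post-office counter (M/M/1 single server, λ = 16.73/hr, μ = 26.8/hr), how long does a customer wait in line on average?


ρ = 16.73/26.8 = 0.6243
Wq = ρ/(μ−λ) = 0.6243/(26.8 − 16.73) = 0.6243/10.07 = 0.06199 hr

Final: 0.06199 hr


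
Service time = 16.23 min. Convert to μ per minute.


μ = 1/(service time) in consistent units.
1 minute = 1 min, so μ = 1/16.23 = 0.06161 per minute

Final: 0.06161 /min


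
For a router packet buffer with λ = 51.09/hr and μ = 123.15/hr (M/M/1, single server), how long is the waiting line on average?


ρ = 51.09/123.15 = 0.4149
Lq = ρ²/(1−ρ) = 0.1721/0.5851 = 0.2941

Final: 0.2941


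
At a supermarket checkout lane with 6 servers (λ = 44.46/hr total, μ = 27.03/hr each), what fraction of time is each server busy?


ρ = λ/(cμ) = 44.46/(6·27.03) = 44.46/162.18 = 0.2741

Final: 0.2741


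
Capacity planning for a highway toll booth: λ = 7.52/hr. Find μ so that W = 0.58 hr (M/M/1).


W = 1/(μ−λ) ⇒ μ − λ = 1/W = 1/0.58 = 1.7241
μ = λ + 1/W = 7.52 + 1.7241 = 9.2441 per hr

Final: 9.2441 /hr


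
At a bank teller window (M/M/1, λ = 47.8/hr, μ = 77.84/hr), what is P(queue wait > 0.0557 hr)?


ρ = 47.8/77.84 = 0.6141
P(Wq > t) = ρ·e^{−(μ−λ)t} = 0.6141·e^{−1.6732}
= 0.6141·0.187640 = 0.115226

Final: 0.115226


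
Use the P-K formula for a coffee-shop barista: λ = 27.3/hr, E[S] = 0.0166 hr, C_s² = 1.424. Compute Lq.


ρ = λ·E[S] = 27.3·0.0166 = 0.4532
Lq = ρ²(1+C_s²)/(2(1−ρ)) = 0.2054·(1+1.424)/(2·0.5468)
= 0.2054·2.4240/1.0936 = 0.45520

Final: 0.45520


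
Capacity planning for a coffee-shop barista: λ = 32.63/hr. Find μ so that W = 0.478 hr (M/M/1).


W = 1/(μ−λ) ⇒ μ − λ = 1/W = 1/0.478 = 2.0921
μ = λ + 1/W = 32.63 + 2.0921 = 34.7221 per hr

Final: 34.7221 /hr


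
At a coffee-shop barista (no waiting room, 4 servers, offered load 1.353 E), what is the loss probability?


B(c,a) = (a^c/c!) / Σ_{k=0}^{c} a^k/k!
a^4/4! = 0.139630
Σ terms (k=0..4): 1.00000 + 1.35300 + 0.91530 + 0.41280 + 0.13963 = 3.820737
B = 0.139630/3.820737 = 0.036545

Final: 0.036545


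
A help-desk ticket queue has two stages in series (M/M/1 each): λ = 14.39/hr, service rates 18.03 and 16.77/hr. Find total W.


Each node sees arrival rate λ = 14.39/hr (tandem ⇒ throughput preserved).
W₁ = 1/(μ₁−λ) = 1/(18.03−14.39) = 0.27473 hr
W₂ = 1/(μ₂−λ) = 1/(16.77−14.39) = 0.42017 hr
W_total = W₁ + W₂ = 0.27473 + 0.42017 = 0.69489 hr

Final: 0.69489 hr


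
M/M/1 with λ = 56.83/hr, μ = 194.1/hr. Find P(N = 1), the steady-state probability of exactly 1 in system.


ρ = 56.83/194.1 = 0.2928
P_n = (1−ρ)·ρ^n = (1 − 0.2928)·0.2928^1 = 0.7072·0.292787 = 0.207063

Final: 0.207063


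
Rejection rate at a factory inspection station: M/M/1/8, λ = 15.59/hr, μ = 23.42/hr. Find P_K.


ρ = λ/μ = 15.59/23.42 = 0.6657
P_K = (1−ρ)ρ^K/(1−ρ^(K+1)) = (0.3343·0.038554)/(1 − 0.025665)
= 0.012890/0.974335 = 0.013229

Final: 0.013229


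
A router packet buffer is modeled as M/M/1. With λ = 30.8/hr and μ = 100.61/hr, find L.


ρ = λ/μ = 30.8/100.61 = 0.3061
L = ρ/(1−ρ) = 0.3061/(1 − 0.3061) = 0.3061/0.6939 = 0.4412

Final: 0.4412


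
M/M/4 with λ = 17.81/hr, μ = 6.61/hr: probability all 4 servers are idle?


a = λ/μ = 17.81/6.61 = 2.6944; ρ = a/c = 0.6736
Σ_{k=0}^{3} a^k/k! (terms k=0..3) = 1.00000 + 2.69440 + 3.62990 + 3.26014 = 10.58444
Tail: a^4/(4!(1−ρ)) = 52.70476/(24·0.3264) = 6.72805
P₀ = 1/(10.58444 + 6.72805) = 1/17.31249 = 0.057762

Final: 0.057762


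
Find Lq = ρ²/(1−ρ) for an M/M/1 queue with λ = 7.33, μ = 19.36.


ρ = 7.33/19.36 = 0.3786
Lq = ρ²/(1−ρ) = 0.1433/0.6214 = 0.2307

Final: 0.2307


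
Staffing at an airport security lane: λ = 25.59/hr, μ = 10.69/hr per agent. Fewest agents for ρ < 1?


Stability requires cμ > λ ⇔ c > λ/μ.
λ/μ = 25.59/10.69 = 2.3938
Minimum integer c = ⌊2.3938⌋ + 1 = 3
Check: 3·10.69 = 32.07 > 25.59, while 2·10.69 = 21.38 ≤ 25.59

Final: 3 servers


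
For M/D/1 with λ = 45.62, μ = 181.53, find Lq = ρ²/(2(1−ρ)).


ρ = 45.62/181.53 = 0.2513
M/D/1: Lq = ρ²/(2(1−ρ)) = 0.06316/(2·0.7487) = 0.04218

Final: 0.04218


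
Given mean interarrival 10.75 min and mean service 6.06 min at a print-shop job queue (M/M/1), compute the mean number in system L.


λ = 60/10.75 = 5.5814 /hr
μ = 60/6.06 = 9.9010 /hr
ρ = λ/μ = 5.5814/9.9010 = 0.5637
L = ρ/(1−ρ) = 0.5637/0.4363 = 1.2921

Final: 1.2921


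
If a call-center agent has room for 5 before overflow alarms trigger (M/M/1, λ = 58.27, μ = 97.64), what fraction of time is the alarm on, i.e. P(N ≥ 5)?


ρ = 58.27/97.64 = 0.5968
P(N ≥ n) = ρ^n = 0.5968^5 = 0.075698

Final: 0.075698


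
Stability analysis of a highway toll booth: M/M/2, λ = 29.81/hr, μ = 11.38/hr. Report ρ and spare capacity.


Total capacity cμ = 2·11.38 = 22.76/hr
ρ = λ/(cμ) = 29.81/22.76 = 1.3098
Stable ⇔ ρ < 1: NO
Spare capacity = cμ − λ = 22.76 − 29.81 = -7.05/hr

Final: ρ = 1.3098; unstable; margin = -7.05/hr


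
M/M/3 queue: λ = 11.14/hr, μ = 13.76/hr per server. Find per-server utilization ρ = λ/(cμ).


ρ = λ/(cμ) = 11.14/(3·13.76) = 11.14/41.28 = 0.2699

Final: 0.2699


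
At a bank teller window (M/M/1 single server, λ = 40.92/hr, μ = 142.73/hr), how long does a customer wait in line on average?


ρ = 40.92/142.73 = 0.2867
Wq = ρ/(μ−λ) = 0.2867/(142.73 − 40.92) = 0.2867/101.81 = 0.002816 hr

Final: 0.002816 hr


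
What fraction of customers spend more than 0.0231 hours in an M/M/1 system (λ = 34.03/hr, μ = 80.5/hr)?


W ~ Exponential(μ−λ) for M/M/1.
μ − λ = 80.5 − 34.03 = 46.4700
P(W > t) = e^{−(μ−λ)t} = e^{−1.0735} = 0.341825

Final: 0.341825


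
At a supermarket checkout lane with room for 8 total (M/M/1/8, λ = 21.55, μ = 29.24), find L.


ρ = 21.55/29.24 = 0.7370
L = ρ[1 − (K+1)ρ^K + Kρ^(K+1)] / [(1−ρ)(1−ρ^(K+1))]
Numerator: 0.7370·(1 − 9·0.087048 + 8·0.064155) = 0.537870
Denominator: (0.2630)·(0.935845) = 0.246123
L = 0.537870/0.246123 = 2.1854

Final: 2.1854


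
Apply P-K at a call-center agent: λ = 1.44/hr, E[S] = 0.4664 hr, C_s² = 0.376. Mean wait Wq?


ρ = λ·E[S] = 1.44·0.4664 = 0.6716
E[S²] = E[S]²(1+C_s²) = 0.4664²·(1+0.376) = 0.299320
Wq = λ·E[S²]/(2(1−ρ)) = 1.44·0.299320/(2·0.3284) = 0.65628 hr

Final: 0.65628 hr


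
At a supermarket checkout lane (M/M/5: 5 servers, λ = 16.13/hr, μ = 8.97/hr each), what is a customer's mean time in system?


a = 1.7982; ρ = 0.3596; P₀ = 0.164895
Lq = P₀·a^c·ρ/(c!(1−ρ)²) = 0.02266
Wq = Lq/λ = 0.02266/16.13 = 0.001405 hr
W = Wq + 1/μ = 0.001405 + 0.11148 = 0.11289 hr

Final: 0.11289 hr


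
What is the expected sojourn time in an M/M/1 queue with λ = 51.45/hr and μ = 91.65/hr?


W = 1/(μ−λ) = 1/(91.65 − 51.45) = 1/40.20 = 0.02488 hr

Final: 0.02488 hr


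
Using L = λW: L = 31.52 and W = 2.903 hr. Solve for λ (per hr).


λ = L/W = 31.52/2.903 = 10.8577 /hr

Final: 10.8577 /hr


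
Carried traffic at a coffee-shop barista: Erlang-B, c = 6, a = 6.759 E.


B(6,6.759) = 0.316045 (Erlang-B)
Carried load = a(1 − B) = 6.759·(1 − 0.316045) = 6.759·0.683955 = 4.6228 E

Final: 4.6228 Erlangs


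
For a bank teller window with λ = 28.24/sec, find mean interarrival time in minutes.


Mean interarrival time = 1/λ = 1/28.24 second = 0.03541 second
In minutes: 0.03541 × 0.0166667 = 0.0005902 min

Final: 0.0005902 min


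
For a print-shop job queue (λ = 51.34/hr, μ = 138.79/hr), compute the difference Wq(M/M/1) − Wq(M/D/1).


ρ = 51.34/138.79 = 0.3699
Wq(M/M/1) = ρ/(μ−λ) = 0.3699/87.45 = 0.004230 hr
Wq(M/D/1) = ρ/(2(μ−λ)) = 0.002115 hr
Savings = 0.004230 − 0.002115 = 0.002115 hr

Final: 0.002115 hr


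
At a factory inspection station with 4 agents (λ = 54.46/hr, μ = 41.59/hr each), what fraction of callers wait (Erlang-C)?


a = λ/μ = 1.3094; ρ = a/4 = 0.3274
P₀ = 0.268593 (from M/M/c formula)
C(c,a) = [a^c/(c!(1−ρ))]·P₀ = [2.94005/(24·0.6726)]·0.268593
= 0.18212·0.268593 = 0.048917

Final: 0.048917


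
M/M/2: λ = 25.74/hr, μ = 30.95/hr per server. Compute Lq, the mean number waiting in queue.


a = λ/μ = 0.8317; ρ = a/2 = 0.4158
P₀ = 0.412597
Lq = P₀·a^c·ρ / (c!·(1−ρ)²) = 0.412597·0.69166·0.4158/(2·0.34125)
= 0.17387

Final: 0.17387


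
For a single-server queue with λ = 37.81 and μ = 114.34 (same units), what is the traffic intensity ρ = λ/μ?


ρ = λ/μ = 37.81/114.34 = 0.3307

Final: 0.3307


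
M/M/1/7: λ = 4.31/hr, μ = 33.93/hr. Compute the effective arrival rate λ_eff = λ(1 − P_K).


ρ = 0.1270; P_K = (1−ρ)ρ^7/(1−ρ^8) = 0.0000004659
λ_eff = λ(1 − P_K) = 4.31·(1 − 0.0000004659) = 4.31·1.000000 = 4.3100 /hr

Final: 4.3100 /hr


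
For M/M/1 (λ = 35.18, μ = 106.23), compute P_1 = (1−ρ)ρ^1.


ρ = 35.18/106.23 = 0.3312
P_n = (1−ρ)·ρ^n = (1 − 0.3312)·0.3312^1 = 0.6688·0.331168 = 0.221496

Final: 0.221496


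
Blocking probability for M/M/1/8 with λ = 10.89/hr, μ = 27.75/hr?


ρ = λ/μ = 10.89/27.75 = 0.3924
P_K = (1−ρ)ρ^K/(1−ρ^(K+1)) = (0.6076·0.0005625)/(1 − 0.0002207)
= 0.0003418/0.999779 = 0.0003418

Final: 0.0003418


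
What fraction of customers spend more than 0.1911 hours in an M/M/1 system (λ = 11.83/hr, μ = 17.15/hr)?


W ~ Exponential(μ−λ) for M/M/1.
μ − λ = 17.15 − 11.83 = 5.3200
P(W > t) = e^{−(μ−λ)t} = e^{−1.0167} = 0.361804

Final: 0.361804


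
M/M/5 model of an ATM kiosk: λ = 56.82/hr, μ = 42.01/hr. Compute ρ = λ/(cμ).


ρ = λ/(cμ) = 56.82/(5·42.01) = 56.82/210.05 = 0.2705

Final: 0.2705


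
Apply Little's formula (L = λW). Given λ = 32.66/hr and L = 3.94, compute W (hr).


W = L/λ = 3.94/32.66 = 0.1206 hr

Final: 0.1206 hr


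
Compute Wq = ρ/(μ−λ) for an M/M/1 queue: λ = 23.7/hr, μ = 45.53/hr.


ρ = 23.7/45.53 = 0.5205
Wq = ρ/(μ−λ) = 0.5205/(45.53 − 23.7) = 0.5205/21.83 = 0.02384 hr

Final: 0.02384 hr


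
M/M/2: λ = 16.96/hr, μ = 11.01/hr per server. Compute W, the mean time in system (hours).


a = 1.5404; ρ = 0.7702; P₀ = 0.129810
Lq = P₀·a^c·ρ/(c!(1−ρ)²) = 2.24646
Wq = Lq/λ = 2.24646/16.96 = 0.13246 hr
W = Wq + 1/μ = 0.13246 + 0.09083 = 0.22328 hr

Final: 0.22328 hr


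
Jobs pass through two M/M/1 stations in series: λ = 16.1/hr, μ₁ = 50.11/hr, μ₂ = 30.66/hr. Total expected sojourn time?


Each node sees arrival rate λ = 16.1/hr (tandem ⇒ throughput preserved).
W₁ = 1/(μ₁−λ) = 1/(50.11−16.1) = 0.02940 hr
W₂ = 1/(μ₂−λ) = 1/(30.66−16.1) = 0.06868 hr
W_total = W₁ + W₂ = 0.02940 + 0.06868 = 0.09808 hr

Final: 0.09808 hr


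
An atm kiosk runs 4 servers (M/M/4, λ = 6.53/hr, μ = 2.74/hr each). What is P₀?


a = λ/μ = 6.53/2.74 = 2.3832; ρ = a/c = 0.5958
Σ_{k=0}^{3} a^k/k! (terms k=0..3) = 1.00000 + 2.38321 + 2.83985 + 2.25599 = 8.47905
Tail: a^4/(4!(1−ρ)) = 32.25897/(24·0.4042) = 3.32542
P₀ = 1/(8.47905 + 3.32542) = 1/11.80446 = 0.084714

Final: 0.084714


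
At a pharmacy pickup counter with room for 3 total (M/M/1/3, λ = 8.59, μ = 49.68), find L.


ρ = 8.59/49.68 = 0.1729
L = ρ[1 − (K+1)ρ^K + Kρ^(K+1)] / [(1−ρ)(1−ρ^(K+1))]
Numerator: 0.1729·(1 − 4·0.005169 + 3·0.0008938) = 0.169795
Denominator: (0.8271)·(0.999106) = 0.826354
L = 0.169795/0.826354 = 0.2055

Final: 0.2055


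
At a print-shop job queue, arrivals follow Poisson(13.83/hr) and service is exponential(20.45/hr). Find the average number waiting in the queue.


ρ = 13.83/20.45 = 0.6763
Lq = ρ²/(1−ρ) = 0.4574/0.3237 = 1.4128

Final: 1.4128


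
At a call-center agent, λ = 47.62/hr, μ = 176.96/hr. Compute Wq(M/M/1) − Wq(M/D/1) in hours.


ρ = 47.62/176.96 = 0.2691
Wq(M/M/1) = ρ/(μ−λ) = 0.2691/129.34 = 0.002081 hr
Wq(M/D/1) = ρ/(2(μ−λ)) = 0.001040 hr
Savings = 0.002081 − 0.001040 = 0.001040 hr

Final: 0.001040 hr


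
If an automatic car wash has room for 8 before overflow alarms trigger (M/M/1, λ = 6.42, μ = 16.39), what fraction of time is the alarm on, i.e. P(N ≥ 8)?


ρ = 6.42/16.39 = 0.3917
P(N ≥ n) = ρ^n = 0.3917^8 = 0.0005542

Final: 0.0005542


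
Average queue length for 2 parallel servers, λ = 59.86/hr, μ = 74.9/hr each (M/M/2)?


a = λ/μ = 0.7992; ρ = a/2 = 0.3996
P₀ = 0.428980
Lq = P₀·a^c·ρ / (c!·(1−ρ)²) = 0.428980·0.63872·0.3996/(2·0.36048)
= 0.15187

Final: 0.15187


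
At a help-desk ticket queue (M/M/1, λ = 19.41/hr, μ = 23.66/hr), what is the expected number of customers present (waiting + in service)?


ρ = λ/μ = 19.41/23.66 = 0.8204
L = ρ/(1−ρ) = 0.8204/(1 − 0.8204) = 0.8204/0.1796 = 4.5671

Final: 4.5671


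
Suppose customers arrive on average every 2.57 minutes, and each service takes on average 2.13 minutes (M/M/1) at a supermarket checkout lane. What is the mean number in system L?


λ = 60/2.57 = 23.3463 /hr
μ = 60/2.13 = 28.1690 /hr
ρ = λ/μ = 23.3463/28.1690 = 0.8288
L = ρ/(1−ρ) = 0.8288/0.1712 = 4.8409

Final: 4.8409


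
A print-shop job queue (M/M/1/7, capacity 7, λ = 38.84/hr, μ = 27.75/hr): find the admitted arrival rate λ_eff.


ρ = 1.3996; P_K = (1−ρ)ρ^7/(1−ρ^8) = 0.306330
λ_eff = λ(1 − P_K) = 38.84·(1 − 0.306330) = 38.84·0.693670 = 26.9421 /hr

Final: 26.9421 /hr


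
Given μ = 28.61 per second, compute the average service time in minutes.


Mean service time = 1/μ = 1/28.61 second = 0.03495 second
In minutes: 0.03495 × 0.0166667 = 0.0005825 min

Final: 0.0005825 min


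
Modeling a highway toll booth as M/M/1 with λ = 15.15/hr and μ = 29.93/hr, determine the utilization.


ρ = λ/μ = 15.15/29.93 = 0.5062

Final: 0.5062


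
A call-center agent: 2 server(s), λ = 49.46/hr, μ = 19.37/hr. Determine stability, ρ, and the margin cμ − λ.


Total capacity cμ = 2·19.37 = 38.74/hr
ρ = λ/(cμ) = 49.46/38.74 = 1.2767
Stable ⇔ ρ < 1: NO
Spare capacity = cμ − λ = 38.74 − 49.46 = -10.72/hr

Final: ρ = 1.2767; unstable; margin = -10.72/hr


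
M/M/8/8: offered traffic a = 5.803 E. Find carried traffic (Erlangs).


B(8,5.803) = 0.111051 (Erlang-B)
Carried load = a(1 − B) = 5.803·(1 − 0.111051) = 5.803·0.888949 = 5.1586 E

Final: 5.1586 Erlangs


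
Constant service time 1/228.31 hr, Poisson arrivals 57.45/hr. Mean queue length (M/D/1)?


ρ = 57.45/228.31 = 0.2516
M/D/1: Lq = ρ²/(2(1−ρ)) = 0.06332/(2·0.7484) = 0.04230

Final: 0.04230


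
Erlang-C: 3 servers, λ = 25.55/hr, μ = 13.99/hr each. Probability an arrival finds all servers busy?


a = λ/μ = 1.8263; ρ = a/3 = 0.6088
P₀ = 0.141064 (from M/M/c formula)
C(c,a) = [a^c/(c!(1−ρ))]·P₀ = [6.09143/(6·0.3912)]·0.141064
= 2.59498·0.141064 = 0.366058

Final: 0.366058


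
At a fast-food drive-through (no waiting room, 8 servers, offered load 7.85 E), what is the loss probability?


B(c,a) = (a^c/c!) / Σ_{k=0}^{c} a^k/k!
a^8/8! = 357.632296
Σ terms (k=0..8): 1.00000 + 7.85000 + 30.81125 + 80.62277 + 158.22219 + 248.40883 + 325.00156 + 364.46603 + 357.63230 = 1574.014932
B = 357.632296/1574.014932 = 0.227210

Final: 0.227210


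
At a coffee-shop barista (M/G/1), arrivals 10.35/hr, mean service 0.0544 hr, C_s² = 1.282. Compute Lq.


ρ = λ·E[S] = 10.35·0.0544 = 0.5630
Lq = ρ²(1+C_s²)/(2(1−ρ)) = 0.3170·(1+1.282)/(2·0.4370)
= 0.3170·2.2820/0.8739 = 0.82779

Final: 0.82779


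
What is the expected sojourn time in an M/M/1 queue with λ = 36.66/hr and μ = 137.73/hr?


W = 1/(μ−λ) = 1/(137.73 − 36.66) = 1/101.07 = 0.009894 hr

Final: 0.009894 hr


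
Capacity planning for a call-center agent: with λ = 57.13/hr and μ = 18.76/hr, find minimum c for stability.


Stability requires cμ > λ ⇔ c > λ/μ.
λ/μ = 57.13/18.76 = 3.0453
Minimum integer c = ⌊3.0453⌋ + 1 = 4
Check: 4·18.76 = 75.04 > 57.13, while 3·18.76 = 56.28 ≤ 57.13

Final: 4 servers


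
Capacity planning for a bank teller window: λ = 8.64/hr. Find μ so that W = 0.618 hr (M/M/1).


W = 1/(μ−λ) ⇒ μ − λ = 1/W = 1/0.618 = 1.6181
μ = λ + 1/W = 8.64 + 1.6181 = 10.2581 per hr

Final: 10.2581 /hr


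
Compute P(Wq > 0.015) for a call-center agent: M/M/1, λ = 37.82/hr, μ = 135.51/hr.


ρ = 37.82/135.51 = 0.2791
P(Wq > t) = ρ·e^{−(μ−λ)t} = 0.2791·e^{−1.4653}
= 0.2791·0.230997 = 0.064470

Final: 0.064470


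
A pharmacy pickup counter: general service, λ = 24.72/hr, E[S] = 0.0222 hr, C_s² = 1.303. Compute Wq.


ρ = λ·E[S] = 24.72·0.0222 = 0.5488
E[S²] = E[S]²(1+C_s²) = 0.0222²·(1+1.303) = 0.001135
Wq = λ·E[S²]/(2(1−ρ)) = 24.72·0.001135/(2·0.4512) = 0.03109 hr

Final: 0.03109 hr


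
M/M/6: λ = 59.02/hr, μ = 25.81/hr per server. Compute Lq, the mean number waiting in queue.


a = λ/μ = 2.2867; ρ = a/6 = 0.3811
P₀ = 0.101263
Lq = P₀·a^c·ρ / (c!·(1−ρ)²) = 0.101263·142.97734·0.3811/(720·0.38301)
= 0.02001

Final: 0.02001


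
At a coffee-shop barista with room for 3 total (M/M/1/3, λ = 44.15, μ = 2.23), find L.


ρ = 44.15/2.23 = 19.7982
L = ρ[1 − (K+1)ρ^K + Kρ^(K+1)] / [(1−ρ)(1−ρ^(K+1))]
Numerator: 19.7982·(1 − 4·7760.282559 + 3·153639.674875) = 8510831.025719
Denominator: (-18.7982)·(-153638.674875) = 2888131.502590
L = 8510831.025719/2888131.502590 = 2.9468

Final: 2.9468


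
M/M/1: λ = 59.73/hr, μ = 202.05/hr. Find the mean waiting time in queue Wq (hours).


ρ = 59.73/202.05 = 0.2956
Wq = ρ/(μ−λ) = 0.2956/(202.05 − 59.73) = 0.2956/142.32 = 0.002077 hr

Final: 0.002077 hr


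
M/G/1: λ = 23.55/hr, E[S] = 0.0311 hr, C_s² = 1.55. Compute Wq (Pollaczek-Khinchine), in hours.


ρ = λ·E[S] = 23.55·0.0311 = 0.7324
E[S²] = E[S]²(1+C_s²) = 0.0311²·(1+1.55) = 0.002466
Wq = λ·E[S²]/(2(1−ρ)) = 23.55·0.002466/(2·0.2676) = 0.10853 hr

Final: 0.10853 hr


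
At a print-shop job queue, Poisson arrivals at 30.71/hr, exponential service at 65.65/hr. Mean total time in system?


W = 1/(μ−λ) = 1/(65.65 − 30.71) = 1/34.94 = 0.02862 hr

Final: 0.02862 hr


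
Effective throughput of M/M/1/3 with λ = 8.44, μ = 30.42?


ρ = 0.2774; P_K = (1−ρ)ρ^3/(1−ρ^4) = 0.015524
λ_eff = λ(1 − P_K) = 8.44·(1 − 0.015524) = 8.44·0.984476 = 8.3090 /hr

Final: 8.3090 /hr


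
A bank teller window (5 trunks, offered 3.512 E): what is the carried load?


B(5,3.512) = 0.155190 (Erlang-B)
Carried load = a(1 − B) = 3.512·(1 − 0.155190) = 3.512·0.844810 = 2.9670 E

Final: 2.9670 Erlangs


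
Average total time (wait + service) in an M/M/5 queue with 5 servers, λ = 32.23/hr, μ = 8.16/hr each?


a = 3.9498; ρ = 0.7900; P₀ = 0.014026
Lq = P₀·a^c·ρ/(c!(1−ρ)²) = 2.01165
Wq = Lq/λ = 2.01165/32.23 = 0.06242 hr
W = Wq + 1/μ = 0.06242 + 0.12255 = 0.18496 hr

Final: 0.18496 hr


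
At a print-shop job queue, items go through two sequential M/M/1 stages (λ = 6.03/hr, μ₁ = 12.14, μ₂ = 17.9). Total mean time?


Each node sees arrival rate λ = 6.03/hr (tandem ⇒ throughput preserved).
W₁ = 1/(μ₁−λ) = 1/(12.14−6.03) = 0.16367 hr
W₂ = 1/(μ₂−λ) = 1/(17.9−6.03) = 0.08425 hr
W_total = W₁ + W₂ = 0.16367 + 0.08425 = 0.24791 hr

Final: 0.24791 hr


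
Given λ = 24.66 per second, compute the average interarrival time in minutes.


Mean interarrival time = 1/λ = 1/24.66 second = 0.04055 second
In minutes: 0.04055 × 0.0166667 = 0.0006759 min

Final: 0.0006759 min


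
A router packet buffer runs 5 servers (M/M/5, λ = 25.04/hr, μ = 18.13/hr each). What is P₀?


a = λ/μ = 25.04/18.13 = 1.3811; ρ = a/c = 0.2762
Σ_{k=0}^{4} a^k/k! (terms k=0..4) = 1.00000 + 1.38114 + 0.95377 + 0.43909 + 0.15161 = 3.92561
Tail: a^5/(5!(1−ρ)) = 5.02554/(120·0.7238) = 0.05786
P₀ = 1/(3.92561 + 0.05786) = 1/3.98347 = 0.251037

Final: 0.251037


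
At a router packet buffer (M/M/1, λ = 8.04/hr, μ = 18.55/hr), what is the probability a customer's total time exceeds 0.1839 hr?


W ~ Exponential(μ−λ) for M/M/1.
μ − λ = 18.55 − 8.04 = 10.5100
P(W > t) = e^{−(μ−λ)t} = e^{−1.9328} = 0.144744

Final: 0.144744


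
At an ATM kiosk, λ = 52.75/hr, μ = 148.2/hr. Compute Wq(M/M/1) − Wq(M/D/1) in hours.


ρ = 52.75/148.2 = 0.3559
Wq(M/M/1) = ρ/(μ−λ) = 0.3559/95.45 = 0.003729 hr
Wq(M/D/1) = ρ/(2(μ−λ)) = 0.001865 hr
Savings = 0.003729 − 0.001865 = 0.001865 hr

Final: 0.001865 hr


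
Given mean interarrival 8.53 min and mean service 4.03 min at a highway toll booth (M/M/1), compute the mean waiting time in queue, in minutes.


λ = 60/8.53 = 7.0340 /hr
μ = 60/4.03 = 14.8883 /hr
ρ = λ/μ = 7.0340/14.8883 = 0.4725
Wq = ρ/(μ−λ) = 0.4725/(14.8883−7.0340) = 0.06015 hr
In minutes: 0.06015·60 = 3.609 min

Final: 3.609 min


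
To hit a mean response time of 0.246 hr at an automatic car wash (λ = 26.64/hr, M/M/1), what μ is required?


W = 1/(μ−λ) ⇒ μ − λ = 1/W = 1/0.246 = 4.0650
μ = λ + 1/W = 26.64 + 4.0650 = 30.7050 per hr

Final: 30.7050 /hr


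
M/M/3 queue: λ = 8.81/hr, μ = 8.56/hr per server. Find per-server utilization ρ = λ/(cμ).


ρ = λ/(cμ) = 8.81/(3·8.56) = 8.81/25.68 = 0.3431

Final: 0.3431


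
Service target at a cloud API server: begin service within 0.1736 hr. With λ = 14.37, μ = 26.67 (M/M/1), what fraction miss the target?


ρ = 14.37/26.67 = 0.5388
P(Wq > t) = ρ·e^{−(μ−λ)t} = 0.5388·e^{−2.1353}
= 0.5388·0.118211 = 0.063693

Final: 0.063693
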